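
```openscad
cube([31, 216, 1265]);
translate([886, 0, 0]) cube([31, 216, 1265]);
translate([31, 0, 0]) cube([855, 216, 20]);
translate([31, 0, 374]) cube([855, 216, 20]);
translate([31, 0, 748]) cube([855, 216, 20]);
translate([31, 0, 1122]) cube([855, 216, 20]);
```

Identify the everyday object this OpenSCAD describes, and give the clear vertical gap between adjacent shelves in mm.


A bookshelf. The clear shelf gap is 354 mm.

Two tall side panels with 4 horizontal boards between them — a bookshelf. The first two shelf undersides are at z = 0 and z = 374; with shelf thickness 20, the clear gap is 374 − 0 − 20 = 354 mm.


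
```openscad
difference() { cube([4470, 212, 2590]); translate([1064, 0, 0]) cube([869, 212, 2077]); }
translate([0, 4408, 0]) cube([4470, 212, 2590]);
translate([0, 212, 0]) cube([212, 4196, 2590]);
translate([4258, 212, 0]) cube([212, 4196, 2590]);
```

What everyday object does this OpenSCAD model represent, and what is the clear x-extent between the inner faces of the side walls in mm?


A single room. The interior width is 4046 mm.

Four walls enclosing a rectangle with a door in the front wall — a room. Outside width 4470 minus two 212 mm walls gives 4046 mm.


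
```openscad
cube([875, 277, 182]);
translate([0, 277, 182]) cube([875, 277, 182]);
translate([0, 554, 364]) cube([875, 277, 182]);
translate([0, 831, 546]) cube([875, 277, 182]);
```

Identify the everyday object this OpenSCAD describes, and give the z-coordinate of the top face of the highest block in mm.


A staircase. The total rise is 728 mm.

4 identical blocks, each offset up and back from the previous — a staircase. Each step is 182 mm tall and there are 4 of them, so the total rise is 4 × 182 = 728 mm.


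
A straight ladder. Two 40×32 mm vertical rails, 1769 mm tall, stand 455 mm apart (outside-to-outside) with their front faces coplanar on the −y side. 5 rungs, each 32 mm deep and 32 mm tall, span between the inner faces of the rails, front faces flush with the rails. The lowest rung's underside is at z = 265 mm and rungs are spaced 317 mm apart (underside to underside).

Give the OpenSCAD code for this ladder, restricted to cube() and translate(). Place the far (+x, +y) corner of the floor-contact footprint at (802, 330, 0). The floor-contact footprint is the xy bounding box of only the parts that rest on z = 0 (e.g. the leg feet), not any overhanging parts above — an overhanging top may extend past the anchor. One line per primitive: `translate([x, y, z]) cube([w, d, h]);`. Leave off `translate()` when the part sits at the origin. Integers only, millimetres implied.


// rung span = 455 - 2*40 = 375
// rung[k] z = 265 + k*317
translate([347, 298, 0]) cube([40, 32, 1769]);
translate([762, 298, 0]) cube([40, 32, 1769]);
translate([387, 298, 265]) cube([375, 32, 32]);
translate([387, 298, 582]) cube([375, 32, 32]);
translate([387, 298, 899]) cube([375, 32, 32]);
translate([387, 298, 1216]) cube([375, 32, 32]);
translate([387, 298, 1533]) cube([375, 32, 32]);


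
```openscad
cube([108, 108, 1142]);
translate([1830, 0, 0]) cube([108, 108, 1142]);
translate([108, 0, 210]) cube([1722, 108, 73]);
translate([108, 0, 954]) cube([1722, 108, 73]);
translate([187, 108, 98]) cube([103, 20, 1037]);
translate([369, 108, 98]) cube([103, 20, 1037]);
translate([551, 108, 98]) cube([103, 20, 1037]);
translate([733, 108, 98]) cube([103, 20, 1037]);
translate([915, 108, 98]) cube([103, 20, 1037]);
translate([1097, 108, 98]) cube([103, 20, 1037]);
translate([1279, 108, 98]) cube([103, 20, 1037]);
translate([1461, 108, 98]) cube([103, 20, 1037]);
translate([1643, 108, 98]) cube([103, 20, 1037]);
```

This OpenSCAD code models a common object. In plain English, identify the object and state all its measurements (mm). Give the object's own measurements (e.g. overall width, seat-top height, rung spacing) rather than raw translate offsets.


A fence section. Two 108×108 mm posts, 1142 mm tall, stand on the floor with a clear span of 1722 mm between their inner faces. Two horizontal rails of 108×73 mm section span the gap between the posts with their undersides at z = 210 mm and z = 954 mm, flush with the posts' −y face. 9 pickets, each 103 mm wide, 20 mm thick and 1037 mm tall, are fixed to the +y face of the rails with their bottoms at z = 98 mm, spaced across the span with a 79 mm gap after the −x post and between neighbouring pickets, with 84 mm left before the +x post.


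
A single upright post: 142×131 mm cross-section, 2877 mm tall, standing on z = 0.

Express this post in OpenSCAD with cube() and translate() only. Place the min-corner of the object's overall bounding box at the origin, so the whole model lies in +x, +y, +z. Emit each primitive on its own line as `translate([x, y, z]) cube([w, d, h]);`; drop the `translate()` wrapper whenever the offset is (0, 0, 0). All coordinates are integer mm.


cube([142, 131, 2877]);


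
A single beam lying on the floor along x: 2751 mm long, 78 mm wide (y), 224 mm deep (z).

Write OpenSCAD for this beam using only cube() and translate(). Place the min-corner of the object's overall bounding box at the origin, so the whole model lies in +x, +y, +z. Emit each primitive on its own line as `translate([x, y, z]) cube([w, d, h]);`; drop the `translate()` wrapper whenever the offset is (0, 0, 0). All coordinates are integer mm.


cube([2751, 78, 224]);


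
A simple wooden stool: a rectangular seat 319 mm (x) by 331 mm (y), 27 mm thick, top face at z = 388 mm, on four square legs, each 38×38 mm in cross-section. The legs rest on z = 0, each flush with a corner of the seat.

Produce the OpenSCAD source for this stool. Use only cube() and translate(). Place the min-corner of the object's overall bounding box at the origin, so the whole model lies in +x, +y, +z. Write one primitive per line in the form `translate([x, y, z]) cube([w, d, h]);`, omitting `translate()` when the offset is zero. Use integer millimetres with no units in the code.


translate([0, 0, 361]) cube([319, 331, 27]);
cube([38, 38, 361]);
translate([281, 0, 0]) cube([38, 38, 361]);
translate([0, 293, 0]) cube([38, 38, 361]);
translate([281, 293, 0]) cube([38, 38, 361]);


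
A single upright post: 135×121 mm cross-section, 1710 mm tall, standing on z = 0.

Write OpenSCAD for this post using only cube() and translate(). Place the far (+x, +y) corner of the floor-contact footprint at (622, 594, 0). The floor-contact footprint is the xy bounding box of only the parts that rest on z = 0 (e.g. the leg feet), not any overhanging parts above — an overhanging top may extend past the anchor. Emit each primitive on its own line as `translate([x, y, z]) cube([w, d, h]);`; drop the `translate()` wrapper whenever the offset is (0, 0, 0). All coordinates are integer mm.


translate([487, 473, 0]) cube([135, 121, 1710]);


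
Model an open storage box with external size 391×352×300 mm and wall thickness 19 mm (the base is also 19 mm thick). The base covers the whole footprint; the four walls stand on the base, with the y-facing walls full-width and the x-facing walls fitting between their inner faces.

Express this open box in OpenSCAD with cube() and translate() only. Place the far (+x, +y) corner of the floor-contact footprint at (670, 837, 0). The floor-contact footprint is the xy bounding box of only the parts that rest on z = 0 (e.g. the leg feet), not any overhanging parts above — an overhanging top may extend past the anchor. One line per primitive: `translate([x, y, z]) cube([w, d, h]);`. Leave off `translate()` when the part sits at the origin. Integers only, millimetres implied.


translate([279, 485, 0]) cube([391, 352, 19]);
translate([279, 485, 19]) cube([391, 19, 281]);
translate([279, 818, 19]) cube([391, 19, 281]);
translate([279, 504, 19]) cube([19, 314, 281]);
translate([651, 504, 19]) cube([19, 314, 281]);


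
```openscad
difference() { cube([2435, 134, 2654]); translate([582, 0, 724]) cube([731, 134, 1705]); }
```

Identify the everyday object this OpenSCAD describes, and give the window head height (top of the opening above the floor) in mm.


A wall with a window opening. The window head height is 2429 mm.

A wall with a rectangular opening subtracted — a window. Sill at z = 724, opening 1705 mm tall, so the head is at 724 + 1705 = 2429 mm.


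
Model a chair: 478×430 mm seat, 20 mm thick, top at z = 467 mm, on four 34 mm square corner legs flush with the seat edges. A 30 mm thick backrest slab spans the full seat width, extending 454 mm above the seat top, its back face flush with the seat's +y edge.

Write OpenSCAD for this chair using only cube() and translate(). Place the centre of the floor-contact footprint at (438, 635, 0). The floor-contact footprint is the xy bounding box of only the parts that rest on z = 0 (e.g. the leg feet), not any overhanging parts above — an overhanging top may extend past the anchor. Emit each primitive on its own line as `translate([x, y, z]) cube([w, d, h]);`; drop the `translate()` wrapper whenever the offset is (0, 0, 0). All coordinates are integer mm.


translate([199, 420, 447]) cube([478, 430, 20]);
translate([199, 420, 0]) cube([34, 34, 447]);
translate([643, 420, 0]) cube([34, 34, 447]);
translate([199, 816, 0]) cube([34, 34, 447]);
translate([643, 816, 0]) cube([34, 34, 447]);
translate([199, 820, 467]) cube([478, 30, 454]);


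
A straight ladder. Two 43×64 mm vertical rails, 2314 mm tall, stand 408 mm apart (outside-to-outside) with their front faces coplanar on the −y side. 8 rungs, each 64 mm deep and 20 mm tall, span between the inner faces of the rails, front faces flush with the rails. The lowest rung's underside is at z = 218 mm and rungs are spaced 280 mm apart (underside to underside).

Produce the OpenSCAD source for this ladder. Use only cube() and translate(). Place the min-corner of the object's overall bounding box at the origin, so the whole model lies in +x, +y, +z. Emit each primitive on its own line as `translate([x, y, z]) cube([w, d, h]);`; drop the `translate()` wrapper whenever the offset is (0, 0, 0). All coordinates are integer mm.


// rung span = 408 - 2*43 = 322
// rung[k] z = 218 + k*280
cube([43, 64, 2314]);
translate([365, 0, 0]) cube([43, 64, 2314]);
translate([43, 0, 218]) cube([322, 64, 20]);
translate([43, 0, 498]) cube([322, 64, 20]);
translate([43, 0, 778]) cube([322, 64, 20]);
translate([43, 0, 1058]) cube([322, 64, 20]);
translate([43, 0, 1338]) cube([322, 64, 20]);
translate([43, 0, 1618]) cube([322, 64, 20]);
translate([43, 0, 1898]) cube([322, 64, 20]);
translate([43, 0, 2178]) cube([322, 64, 20]);


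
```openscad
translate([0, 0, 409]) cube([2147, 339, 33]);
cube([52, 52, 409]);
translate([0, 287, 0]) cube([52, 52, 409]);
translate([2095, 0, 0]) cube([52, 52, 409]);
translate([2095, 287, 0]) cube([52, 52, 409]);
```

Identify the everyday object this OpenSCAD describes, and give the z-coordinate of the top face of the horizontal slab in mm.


A bench. The seat-top height is 442 mm.

A long slab on four corner posts — a bench. The slab sits at z = 409 with thickness 33, so the top is 409 + 33 = 442 mm.


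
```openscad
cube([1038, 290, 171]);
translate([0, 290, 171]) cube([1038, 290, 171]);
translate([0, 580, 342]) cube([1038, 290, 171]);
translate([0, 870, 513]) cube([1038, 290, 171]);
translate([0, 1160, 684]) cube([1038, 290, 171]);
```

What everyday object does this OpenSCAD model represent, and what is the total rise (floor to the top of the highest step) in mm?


A staircase. The total rise is 855 mm.

5 identical blocks, each offset up and back from the previous — a staircase. Each step is 171 mm tall and there are 5 of them, so the total rise is 5 × 171 = 855 mm.


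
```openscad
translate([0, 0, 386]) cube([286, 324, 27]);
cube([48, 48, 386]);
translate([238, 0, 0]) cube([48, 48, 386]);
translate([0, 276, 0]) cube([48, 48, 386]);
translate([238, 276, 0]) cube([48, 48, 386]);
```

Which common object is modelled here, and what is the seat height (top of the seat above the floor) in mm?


A stool. The seat height is 413 mm.

A 286×324×27 slab at z = 386 on four corner posts — a stool. The seat top is 386 + 27 = 413 mm.


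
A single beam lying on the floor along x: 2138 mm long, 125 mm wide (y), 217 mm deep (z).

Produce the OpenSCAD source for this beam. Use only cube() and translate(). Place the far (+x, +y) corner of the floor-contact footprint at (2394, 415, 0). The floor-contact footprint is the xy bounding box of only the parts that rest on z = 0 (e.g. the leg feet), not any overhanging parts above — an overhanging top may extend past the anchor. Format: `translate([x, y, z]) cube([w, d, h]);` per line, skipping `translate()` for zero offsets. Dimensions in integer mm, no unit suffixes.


translate([256, 290, 0]) cube([2138, 125, 217]);


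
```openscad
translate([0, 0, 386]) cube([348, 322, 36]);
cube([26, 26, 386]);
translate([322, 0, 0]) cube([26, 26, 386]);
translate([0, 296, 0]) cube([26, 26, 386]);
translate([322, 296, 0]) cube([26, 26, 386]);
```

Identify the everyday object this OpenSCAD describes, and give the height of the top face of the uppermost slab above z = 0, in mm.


A stool. The seat height is 422 mm.

A 348×322×36 slab at z = 386 on four corner posts — a stool. The seat top is 386 + 36 = 422 mm.


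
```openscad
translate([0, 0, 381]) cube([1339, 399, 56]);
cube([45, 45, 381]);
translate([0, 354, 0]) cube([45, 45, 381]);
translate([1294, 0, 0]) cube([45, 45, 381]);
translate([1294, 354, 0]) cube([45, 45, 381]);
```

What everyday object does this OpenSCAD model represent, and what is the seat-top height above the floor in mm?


A bench. The seat-top height is 437 mm.

A long slab on four corner posts — a bench. The slab sits at z = 381 with thickness 56, so the top is 381 + 56 = 437 mm.


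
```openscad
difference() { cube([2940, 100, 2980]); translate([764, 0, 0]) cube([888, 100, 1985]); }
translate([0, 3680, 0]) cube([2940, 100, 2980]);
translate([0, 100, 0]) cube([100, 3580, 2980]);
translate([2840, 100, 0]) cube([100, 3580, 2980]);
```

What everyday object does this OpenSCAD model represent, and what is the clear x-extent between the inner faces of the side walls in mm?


A single room. The interior width is 2740 mm.

Four walls enclosing a rectangle with a door in the front wall — a room. Outside width 2940 minus two 100 mm walls gives 2740 mm.


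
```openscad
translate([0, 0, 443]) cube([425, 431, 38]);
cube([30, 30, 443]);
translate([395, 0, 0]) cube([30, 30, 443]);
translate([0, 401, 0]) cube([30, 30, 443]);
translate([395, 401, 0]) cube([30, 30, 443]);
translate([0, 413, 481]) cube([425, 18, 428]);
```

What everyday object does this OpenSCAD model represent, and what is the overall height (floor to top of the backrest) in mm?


A chair. The overall height is 909 mm.

A slab on four corner posts with a tall panel at the back — a chair. The seat slab sits at z = 443 with thickness 38, and the 428 mm backrest starts at the seat top, so the overall height is 443 + 38 + 428 = 909 mm.


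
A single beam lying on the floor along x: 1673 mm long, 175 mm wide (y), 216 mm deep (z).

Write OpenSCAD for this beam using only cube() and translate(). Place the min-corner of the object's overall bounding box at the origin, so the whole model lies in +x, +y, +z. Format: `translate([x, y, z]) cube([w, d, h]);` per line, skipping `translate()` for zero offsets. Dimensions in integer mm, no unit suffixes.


cube([1673, 175, 216]);


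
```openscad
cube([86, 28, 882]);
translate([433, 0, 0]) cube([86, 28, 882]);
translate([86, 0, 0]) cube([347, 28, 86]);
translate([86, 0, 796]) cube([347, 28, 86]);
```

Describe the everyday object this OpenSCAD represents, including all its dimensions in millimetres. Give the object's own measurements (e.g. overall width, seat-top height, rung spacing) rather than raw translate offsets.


A rectangular picture frame lying in the x–z plane (depth along y). The opening is 347 mm wide (x) by 710 mm tall (z), surrounded by a border 86 mm wide on all four sides. The frame is 28 mm deep and is made of two full-height vertical stiles with two horizontal rails fitted between them.


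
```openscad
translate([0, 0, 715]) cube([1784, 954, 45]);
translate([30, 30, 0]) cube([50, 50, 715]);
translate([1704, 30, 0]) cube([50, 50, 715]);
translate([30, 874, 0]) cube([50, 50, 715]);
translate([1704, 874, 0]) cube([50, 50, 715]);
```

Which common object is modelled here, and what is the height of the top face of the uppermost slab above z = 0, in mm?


A table. The table height is 760 mm.

A 1784×954×45 slab sits at z = 715 on four 50 mm square posts — a table. The top surface is at 715 + 45 = 760 mm.


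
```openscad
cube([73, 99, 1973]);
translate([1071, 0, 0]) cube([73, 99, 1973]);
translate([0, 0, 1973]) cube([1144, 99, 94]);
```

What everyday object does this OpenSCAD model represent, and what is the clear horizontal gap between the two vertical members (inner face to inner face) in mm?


A door frame. The clear opening width is 998 mm.

Two 1973 mm tall posts with a header on top — a door frame. The left jamb is 73 mm wide at x = 0; the right jamb starts at x = 1071. The clear opening is 1071 − 73 = 998 mm.


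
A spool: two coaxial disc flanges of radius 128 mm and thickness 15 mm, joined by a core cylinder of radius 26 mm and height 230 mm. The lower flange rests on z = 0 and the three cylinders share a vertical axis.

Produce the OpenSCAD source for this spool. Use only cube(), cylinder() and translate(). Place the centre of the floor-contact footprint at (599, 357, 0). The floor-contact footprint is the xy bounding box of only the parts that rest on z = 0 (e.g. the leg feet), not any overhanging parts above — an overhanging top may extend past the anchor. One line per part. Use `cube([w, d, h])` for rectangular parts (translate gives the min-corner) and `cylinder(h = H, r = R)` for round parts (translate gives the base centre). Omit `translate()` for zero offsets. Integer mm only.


translate([599, 357, 0]) cylinder(h = 15, r = 128);
translate([599, 357, 15]) cylinder(h = 230, r = 26);
translate([599, 357, 245]) cylinder(h = 15, r = 128);


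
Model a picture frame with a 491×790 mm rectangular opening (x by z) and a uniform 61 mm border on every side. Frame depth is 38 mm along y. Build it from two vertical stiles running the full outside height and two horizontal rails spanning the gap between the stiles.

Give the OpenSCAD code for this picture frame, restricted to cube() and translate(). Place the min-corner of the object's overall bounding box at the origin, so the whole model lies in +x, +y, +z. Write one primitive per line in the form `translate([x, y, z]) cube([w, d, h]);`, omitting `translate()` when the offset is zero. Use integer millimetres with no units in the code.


cube([61, 38, 912]);
translate([552, 0, 0]) cube([61, 38, 912]);
translate([61, 0, 0]) cube([491, 38, 61]);
translate([61, 0, 851]) cube([491, 38, 61]);


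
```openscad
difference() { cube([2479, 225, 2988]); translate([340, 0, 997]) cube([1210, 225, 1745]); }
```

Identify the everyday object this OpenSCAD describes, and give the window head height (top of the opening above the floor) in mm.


A wall with a window opening. The window head height is 2742 mm.

A wall with a rectangular opening subtracted — a window. Sill at z = 997, opening 1745 mm tall, so the head is at 997 + 1745 = 2742 mm.


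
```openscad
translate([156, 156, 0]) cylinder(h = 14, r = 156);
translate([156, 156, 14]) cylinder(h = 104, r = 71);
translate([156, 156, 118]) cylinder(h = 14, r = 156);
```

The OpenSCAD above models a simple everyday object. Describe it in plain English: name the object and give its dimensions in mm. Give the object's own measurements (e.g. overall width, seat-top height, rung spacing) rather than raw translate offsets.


A spool: two coaxial disc flanges of radius 156 mm and thickness 14 mm, joined by a core cylinder of radius 71 mm and height 104 mm. The lower flange rests on z = 0 and the three cylinders share a vertical axis.


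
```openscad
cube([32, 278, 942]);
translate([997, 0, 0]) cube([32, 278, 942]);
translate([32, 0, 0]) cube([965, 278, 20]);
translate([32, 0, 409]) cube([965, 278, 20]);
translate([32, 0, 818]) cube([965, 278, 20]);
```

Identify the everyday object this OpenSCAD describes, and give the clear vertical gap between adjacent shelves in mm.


A bookshelf. The clear shelf gap is 389 mm.

Two tall side panels with 3 horizontal boards between them — a bookshelf. The first two shelf undersides are at z = 0 and z = 409; with shelf thickness 20, the clear gap is 409 − 0 − 20 = 389 mm.


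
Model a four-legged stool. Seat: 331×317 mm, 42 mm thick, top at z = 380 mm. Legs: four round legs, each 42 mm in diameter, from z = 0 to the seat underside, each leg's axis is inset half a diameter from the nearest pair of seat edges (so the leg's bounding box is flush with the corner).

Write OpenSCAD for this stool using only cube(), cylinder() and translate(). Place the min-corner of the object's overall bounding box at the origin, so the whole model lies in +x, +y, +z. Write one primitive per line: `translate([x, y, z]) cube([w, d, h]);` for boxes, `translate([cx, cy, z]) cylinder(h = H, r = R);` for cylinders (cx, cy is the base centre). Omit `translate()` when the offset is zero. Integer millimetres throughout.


// leg_h = 380 - 42 = 338
translate([0, 0, 338]) cube([331, 317, 42]);
translate([21, 21, 0]) cylinder(h = 338, r = 21);
translate([310, 21, 0]) cylinder(h = 338, r = 21);
translate([21, 296, 0]) cylinder(h = 338, r = 21);
translate([310, 296, 0]) cylinder(h = 338, r = 21);


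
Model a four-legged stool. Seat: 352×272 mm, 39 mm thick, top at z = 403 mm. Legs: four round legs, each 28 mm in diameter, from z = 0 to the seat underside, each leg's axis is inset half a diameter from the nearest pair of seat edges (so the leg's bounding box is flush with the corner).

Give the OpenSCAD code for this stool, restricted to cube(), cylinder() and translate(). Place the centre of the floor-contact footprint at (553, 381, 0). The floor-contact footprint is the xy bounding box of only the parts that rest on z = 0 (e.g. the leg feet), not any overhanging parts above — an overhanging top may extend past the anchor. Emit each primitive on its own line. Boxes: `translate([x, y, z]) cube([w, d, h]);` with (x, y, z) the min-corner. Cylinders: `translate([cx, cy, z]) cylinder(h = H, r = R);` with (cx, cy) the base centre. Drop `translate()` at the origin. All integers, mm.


// leg_h = 403 - 39 = 364
translate([377, 245, 364]) cube([352, 272, 39]);
translate([391, 259, 0]) cylinder(h = 364, r = 14);
translate([715, 259, 0]) cylinder(h = 364, r = 14);
translate([391, 503, 0]) cylinder(h = 364, r = 14);
translate([715, 503, 0]) cylinder(h = 364, r = 14);


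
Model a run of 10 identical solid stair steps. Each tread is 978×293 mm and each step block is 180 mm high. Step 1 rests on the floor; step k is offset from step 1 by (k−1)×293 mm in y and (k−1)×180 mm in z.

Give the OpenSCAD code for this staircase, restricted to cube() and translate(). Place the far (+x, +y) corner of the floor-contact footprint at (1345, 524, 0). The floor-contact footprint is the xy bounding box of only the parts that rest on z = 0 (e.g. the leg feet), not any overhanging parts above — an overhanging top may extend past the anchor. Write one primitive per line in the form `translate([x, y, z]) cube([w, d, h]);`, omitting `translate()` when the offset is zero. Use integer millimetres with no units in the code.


translate([367, 231, 0]) cube([978, 293, 180]);
translate([367, 524, 180]) cube([978, 293, 180]);
translate([367, 817, 360]) cube([978, 293, 180]);
translate([367, 1110, 540]) cube([978, 293, 180]);
translate([367, 1403, 720]) cube([978, 293, 180]);
translate([367, 1696, 900]) cube([978, 293, 180]);
translate([367, 1989, 1080]) cube([978, 293, 180]);
translate([367, 2282, 1260]) cube([978, 293, 180]);
translate([367, 2575, 1440]) cube([978, 293, 180]);
translate([367, 2868, 1620]) cube([978, 293, 180]);


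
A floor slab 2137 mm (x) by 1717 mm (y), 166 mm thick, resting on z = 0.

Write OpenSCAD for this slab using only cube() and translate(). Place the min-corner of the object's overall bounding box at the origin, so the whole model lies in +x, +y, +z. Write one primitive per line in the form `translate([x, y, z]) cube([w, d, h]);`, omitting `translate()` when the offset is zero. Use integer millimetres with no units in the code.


cube([2137, 1717, 166]);


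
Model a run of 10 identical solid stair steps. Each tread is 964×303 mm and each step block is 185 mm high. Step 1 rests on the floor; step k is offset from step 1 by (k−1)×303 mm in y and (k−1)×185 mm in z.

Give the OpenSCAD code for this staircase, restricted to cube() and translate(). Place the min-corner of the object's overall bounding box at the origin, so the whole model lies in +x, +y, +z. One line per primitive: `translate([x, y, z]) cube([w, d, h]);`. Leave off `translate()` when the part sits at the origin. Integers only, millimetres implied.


cube([964, 303, 185]);
translate([0, 303, 185]) cube([964, 303, 185]);
translate([0, 606, 370]) cube([964, 303, 185]);
translate([0, 909, 555]) cube([964, 303, 185]);
translate([0, 1212, 740]) cube([964, 303, 185]);
translate([0, 1515, 925]) cube([964, 303, 185]);
translate([0, 1818, 1110]) cube([964, 303, 185]);
translate([0, 2121, 1295]) cube([964, 303, 185]);
translate([0, 2424, 1480]) cube([964, 303, 185]);
translate([0, 2727, 1665]) cube([964, 303, 185]);


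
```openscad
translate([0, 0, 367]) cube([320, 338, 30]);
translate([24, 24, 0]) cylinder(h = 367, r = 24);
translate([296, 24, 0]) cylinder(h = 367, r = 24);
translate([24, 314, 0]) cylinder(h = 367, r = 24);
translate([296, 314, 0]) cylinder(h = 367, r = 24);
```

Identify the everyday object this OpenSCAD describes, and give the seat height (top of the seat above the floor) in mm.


A stool. The seat height is 397 mm.

A 320×338×30 slab at z = 367 on four corner cylinders — a stool. The seat top is 367 + 30 = 397 mm.


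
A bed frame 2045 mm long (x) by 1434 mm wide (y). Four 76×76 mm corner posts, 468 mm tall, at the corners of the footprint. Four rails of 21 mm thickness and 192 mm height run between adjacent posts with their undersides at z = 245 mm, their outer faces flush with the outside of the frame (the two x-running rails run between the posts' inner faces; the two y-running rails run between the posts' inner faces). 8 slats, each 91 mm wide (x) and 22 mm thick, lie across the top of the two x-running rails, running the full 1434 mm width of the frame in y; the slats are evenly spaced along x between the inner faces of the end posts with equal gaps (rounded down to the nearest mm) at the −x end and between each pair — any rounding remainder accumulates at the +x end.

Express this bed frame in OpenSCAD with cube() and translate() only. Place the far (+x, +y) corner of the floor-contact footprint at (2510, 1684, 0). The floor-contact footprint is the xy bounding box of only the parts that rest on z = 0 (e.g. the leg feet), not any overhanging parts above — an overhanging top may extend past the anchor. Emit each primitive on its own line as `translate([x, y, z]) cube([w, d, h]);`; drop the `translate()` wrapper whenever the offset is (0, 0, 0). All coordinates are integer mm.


translate([465, 250, 0]) cube([76, 76, 468]);
translate([465, 1608, 0]) cube([76, 76, 468]);
translate([2434, 250, 0]) cube([76, 76, 468]);
translate([2434, 1608, 0]) cube([76, 76, 468]);
translate([541, 250, 245]) cube([1893, 21, 192]);
translate([541, 1663, 245]) cube([1893, 21, 192]);
translate([465, 326, 245]) cube([21, 1282, 192]);
translate([2489, 326, 245]) cube([21, 1282, 192]);
translate([670, 250, 437]) cube([91, 1434, 22]);
translate([890, 250, 437]) cube([91, 1434, 22]);
translate([1110, 250, 437]) cube([91, 1434, 22]);
translate([1330, 250, 437]) cube([91, 1434, 22]);
translate([1550, 250, 437]) cube([91, 1434, 22]);
translate([1770, 250, 437]) cube([91, 1434, 22]);
translate([1990, 250, 437]) cube([91, 1434, 22]);
translate([2210, 250, 437]) cube([91, 1434, 22]);


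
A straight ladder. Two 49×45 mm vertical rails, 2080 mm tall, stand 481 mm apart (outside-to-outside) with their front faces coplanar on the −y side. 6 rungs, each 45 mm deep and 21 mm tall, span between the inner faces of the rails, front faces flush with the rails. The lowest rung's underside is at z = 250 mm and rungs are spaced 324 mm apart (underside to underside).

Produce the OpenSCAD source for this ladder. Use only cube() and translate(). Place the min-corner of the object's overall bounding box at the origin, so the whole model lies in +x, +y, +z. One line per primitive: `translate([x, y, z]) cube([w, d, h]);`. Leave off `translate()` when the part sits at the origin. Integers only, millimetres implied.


// rung span = 481 - 2*49 = 383
// rung[k] z = 250 + k*324
cube([49, 45, 2080]);
translate([432, 0, 0]) cube([49, 45, 2080]);
translate([49, 0, 250]) cube([383, 45, 21]);
translate([49, 0, 574]) cube([383, 45, 21]);
translate([49, 0, 898]) cube([383, 45, 21]);
translate([49, 0, 1222]) cube([383, 45, 21]);
translate([49, 0, 1546]) cube([383, 45, 21]);
translate([49, 0, 1870]) cube([383, 45, 21]);


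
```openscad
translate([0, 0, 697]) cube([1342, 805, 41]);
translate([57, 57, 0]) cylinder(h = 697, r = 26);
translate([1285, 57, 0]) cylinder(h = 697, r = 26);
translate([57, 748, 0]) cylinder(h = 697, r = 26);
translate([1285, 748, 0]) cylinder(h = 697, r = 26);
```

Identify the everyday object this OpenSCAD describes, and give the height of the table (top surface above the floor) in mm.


A table. The table height is 738 mm.

A 1342×805×41 slab sits at z = 697 on four Ø52 mm round legs — a table. The top surface is at 697 + 41 = 738 mm.


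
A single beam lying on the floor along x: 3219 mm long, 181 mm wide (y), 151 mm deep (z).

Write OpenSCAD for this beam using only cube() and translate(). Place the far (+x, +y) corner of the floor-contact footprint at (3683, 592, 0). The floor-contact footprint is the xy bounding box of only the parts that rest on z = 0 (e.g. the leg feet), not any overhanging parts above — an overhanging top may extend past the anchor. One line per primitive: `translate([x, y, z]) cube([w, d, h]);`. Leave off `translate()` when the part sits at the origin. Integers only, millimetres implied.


translate([464, 411, 0]) cube([3219, 181, 151]);


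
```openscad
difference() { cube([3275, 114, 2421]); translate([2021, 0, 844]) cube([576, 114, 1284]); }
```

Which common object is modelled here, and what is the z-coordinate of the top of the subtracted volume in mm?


A wall with a window opening. The window head height is 2128 mm.

A wall with a rectangular opening subtracted — a window. Sill at z = 844, opening 1284 mm tall, so the head is at 844 + 1284 = 2128 mm.


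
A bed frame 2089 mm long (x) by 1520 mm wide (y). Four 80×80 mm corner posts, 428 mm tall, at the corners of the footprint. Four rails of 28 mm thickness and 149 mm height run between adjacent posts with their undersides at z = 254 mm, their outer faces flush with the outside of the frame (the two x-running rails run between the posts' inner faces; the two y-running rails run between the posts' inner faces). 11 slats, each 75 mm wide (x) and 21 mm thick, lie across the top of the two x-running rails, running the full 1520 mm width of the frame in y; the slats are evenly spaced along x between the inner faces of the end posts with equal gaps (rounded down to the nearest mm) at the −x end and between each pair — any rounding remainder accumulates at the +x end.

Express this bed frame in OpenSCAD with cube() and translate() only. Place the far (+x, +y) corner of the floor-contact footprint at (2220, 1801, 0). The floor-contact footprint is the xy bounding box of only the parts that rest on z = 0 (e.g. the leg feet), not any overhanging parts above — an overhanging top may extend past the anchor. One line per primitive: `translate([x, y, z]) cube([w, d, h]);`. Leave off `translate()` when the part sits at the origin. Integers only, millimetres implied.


translate([131, 281, 0]) cube([80, 80, 428]);
translate([131, 1721, 0]) cube([80, 80, 428]);
translate([2140, 281, 0]) cube([80, 80, 428]);
translate([2140, 1721, 0]) cube([80, 80, 428]);
translate([211, 281, 254]) cube([1929, 28, 149]);
translate([211, 1773, 254]) cube([1929, 28, 149]);
translate([131, 361, 254]) cube([28, 1360, 149]);
translate([2192, 361, 254]) cube([28, 1360, 149]);
translate([303, 281, 403]) cube([75, 1520, 21]);
translate([470, 281, 403]) cube([75, 1520, 21]);
translate([637, 281, 403]) cube([75, 1520, 21]);
translate([804, 281, 403]) cube([75, 1520, 21]);
translate([971, 281, 403]) cube([75, 1520, 21]);
translate([1138, 281, 403]) cube([75, 1520, 21]);
translate([1305, 281, 403]) cube([75, 1520, 21]);
translate([1472, 281, 403]) cube([75, 1520, 21]);
translate([1639, 281, 403]) cube([75, 1520, 21]);
translate([1806, 281, 403]) cube([75, 1520, 21]);
translate([1973, 281, 403]) cube([75, 1520, 21]);


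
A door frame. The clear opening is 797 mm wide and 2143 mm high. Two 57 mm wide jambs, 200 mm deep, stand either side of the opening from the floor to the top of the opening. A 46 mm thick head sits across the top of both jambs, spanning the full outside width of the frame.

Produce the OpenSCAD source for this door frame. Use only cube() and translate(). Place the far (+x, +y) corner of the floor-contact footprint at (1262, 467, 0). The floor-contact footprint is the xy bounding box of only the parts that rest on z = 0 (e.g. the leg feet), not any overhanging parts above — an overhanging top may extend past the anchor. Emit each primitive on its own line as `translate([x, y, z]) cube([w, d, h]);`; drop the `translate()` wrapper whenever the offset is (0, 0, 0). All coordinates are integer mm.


translate([351, 267, 0]) cube([57, 200, 2143]);
translate([1205, 267, 0]) cube([57, 200, 2143]);
translate([351, 267, 2143]) cube([911, 200, 46]);


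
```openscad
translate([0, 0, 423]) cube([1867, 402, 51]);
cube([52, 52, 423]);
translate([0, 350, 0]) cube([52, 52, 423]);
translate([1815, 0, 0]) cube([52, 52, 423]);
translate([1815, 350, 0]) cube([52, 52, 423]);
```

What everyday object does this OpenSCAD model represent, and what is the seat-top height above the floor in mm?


A bench. The seat-top height is 474 mm.

A long slab on four corner posts — a bench. The slab sits at z = 423 with thickness 51, so the top is 423 + 51 = 474 mm.


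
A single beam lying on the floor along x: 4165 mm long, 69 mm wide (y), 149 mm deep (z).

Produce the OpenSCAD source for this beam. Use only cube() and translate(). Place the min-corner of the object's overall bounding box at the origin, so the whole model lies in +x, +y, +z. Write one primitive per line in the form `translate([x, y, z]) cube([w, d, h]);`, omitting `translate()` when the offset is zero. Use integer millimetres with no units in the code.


cube([4165, 69, 149]);


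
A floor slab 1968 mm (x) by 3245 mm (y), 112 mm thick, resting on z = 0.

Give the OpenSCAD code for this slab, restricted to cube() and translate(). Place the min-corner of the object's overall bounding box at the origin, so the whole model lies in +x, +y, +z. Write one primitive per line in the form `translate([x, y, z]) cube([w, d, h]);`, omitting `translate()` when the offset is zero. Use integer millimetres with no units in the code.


cube([1968, 3245, 112]);


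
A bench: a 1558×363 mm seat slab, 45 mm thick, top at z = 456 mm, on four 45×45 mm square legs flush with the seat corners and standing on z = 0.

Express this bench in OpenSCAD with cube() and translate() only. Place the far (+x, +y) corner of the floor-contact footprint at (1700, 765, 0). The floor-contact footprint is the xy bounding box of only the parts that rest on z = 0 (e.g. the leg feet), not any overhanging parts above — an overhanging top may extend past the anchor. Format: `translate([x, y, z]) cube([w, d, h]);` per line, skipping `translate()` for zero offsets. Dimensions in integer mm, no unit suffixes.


translate([142, 402, 411]) cube([1558, 363, 45]);
translate([142, 402, 0]) cube([45, 45, 411]);
translate([142, 720, 0]) cube([45, 45, 411]);
translate([1655, 402, 0]) cube([45, 45, 411]);
translate([1655, 720, 0]) cube([45, 45, 411]);


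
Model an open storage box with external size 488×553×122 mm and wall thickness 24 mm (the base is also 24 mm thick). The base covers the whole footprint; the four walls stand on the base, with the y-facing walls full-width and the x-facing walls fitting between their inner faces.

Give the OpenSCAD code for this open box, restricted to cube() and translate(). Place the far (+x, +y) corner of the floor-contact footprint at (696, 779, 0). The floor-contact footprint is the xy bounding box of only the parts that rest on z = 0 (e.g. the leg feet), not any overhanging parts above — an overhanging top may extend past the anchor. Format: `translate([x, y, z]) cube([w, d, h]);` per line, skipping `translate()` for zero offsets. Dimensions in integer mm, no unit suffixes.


translate([208, 226, 0]) cube([488, 553, 24]);
translate([208, 226, 24]) cube([488, 24, 98]);
translate([208, 755, 24]) cube([488, 24, 98]);
translate([208, 250, 24]) cube([24, 505, 98]);
translate([672, 250, 24]) cube([24, 505, 98]);


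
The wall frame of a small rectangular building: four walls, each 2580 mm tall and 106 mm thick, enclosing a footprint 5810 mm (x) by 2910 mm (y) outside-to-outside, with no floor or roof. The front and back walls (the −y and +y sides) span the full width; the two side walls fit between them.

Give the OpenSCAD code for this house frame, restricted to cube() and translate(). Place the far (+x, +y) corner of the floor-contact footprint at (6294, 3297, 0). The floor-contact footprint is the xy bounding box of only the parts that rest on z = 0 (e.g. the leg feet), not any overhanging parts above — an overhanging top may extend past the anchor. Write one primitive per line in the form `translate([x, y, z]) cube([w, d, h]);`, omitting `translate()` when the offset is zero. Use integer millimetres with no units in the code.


translate([484, 387, 0]) cube([5810, 106, 2580]);
translate([484, 3191, 0]) cube([5810, 106, 2580]);
translate([484, 493, 0]) cube([106, 2698, 2580]);
translate([6188, 493, 0]) cube([106, 2698, 2580]);


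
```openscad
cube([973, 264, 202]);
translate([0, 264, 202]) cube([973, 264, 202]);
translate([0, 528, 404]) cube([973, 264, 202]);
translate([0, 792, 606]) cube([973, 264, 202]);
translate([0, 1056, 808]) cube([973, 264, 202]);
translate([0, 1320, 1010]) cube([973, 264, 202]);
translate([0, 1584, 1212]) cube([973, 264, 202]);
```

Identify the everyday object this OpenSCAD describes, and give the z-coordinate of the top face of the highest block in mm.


A staircase. The total rise is 1414 mm.

7 identical blocks, each offset up and back from the previous — a staircase. Each step is 202 mm tall and there are 7 of them, so the total rise is 7 × 202 = 1414 mm.


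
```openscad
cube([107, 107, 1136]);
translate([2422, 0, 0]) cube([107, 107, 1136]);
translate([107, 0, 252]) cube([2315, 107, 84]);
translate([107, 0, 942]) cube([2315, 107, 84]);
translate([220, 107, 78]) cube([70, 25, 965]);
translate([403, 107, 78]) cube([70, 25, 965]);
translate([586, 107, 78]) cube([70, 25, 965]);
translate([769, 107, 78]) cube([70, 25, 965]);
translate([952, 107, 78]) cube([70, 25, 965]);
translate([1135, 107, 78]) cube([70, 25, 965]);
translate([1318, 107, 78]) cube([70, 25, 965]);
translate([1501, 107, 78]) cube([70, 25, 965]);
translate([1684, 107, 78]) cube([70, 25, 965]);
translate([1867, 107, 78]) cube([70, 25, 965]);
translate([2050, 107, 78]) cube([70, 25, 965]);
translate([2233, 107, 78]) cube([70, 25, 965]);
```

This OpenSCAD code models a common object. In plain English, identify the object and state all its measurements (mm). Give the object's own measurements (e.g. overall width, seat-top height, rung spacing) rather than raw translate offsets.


A fence section. Two 107×107 mm posts, 1136 mm tall, stand on the floor with a clear span of 2315 mm between their inner faces. Two horizontal rails of 107×84 mm section span the gap between the posts with their undersides at z = 252 mm and z = 942 mm, flush with the posts' −y face. 12 pickets, each 70 mm wide, 25 mm thick and 965 mm tall, are fixed to the +y face of the rails with their bottoms at z = 78 mm, spaced across the span with a 113 mm gap after the −x post and between neighbouring pickets, with 119 mm left before the +x post.
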